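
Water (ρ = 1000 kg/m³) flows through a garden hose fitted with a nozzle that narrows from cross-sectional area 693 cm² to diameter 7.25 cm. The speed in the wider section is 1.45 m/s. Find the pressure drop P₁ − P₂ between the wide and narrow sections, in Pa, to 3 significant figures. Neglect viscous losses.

295000 Pa

The volume flow rate is constant, so v₂ = (A₁/A₂)v₁ = (693/41.3)·1.45 = 24.3 m/s.
With no height change, Bernoulli's equation is P₁ + ½ρv₁² = P₂ + ½ρv₂².
P₁ − P₂ = ½·1000·(24.3² − 1.45²) = ½·1000·590 = 295000 Pa.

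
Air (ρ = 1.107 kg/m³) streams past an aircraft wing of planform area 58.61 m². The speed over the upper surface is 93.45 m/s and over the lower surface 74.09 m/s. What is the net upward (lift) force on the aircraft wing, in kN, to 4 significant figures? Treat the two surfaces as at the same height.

From P + ½ρv² = const at equal height, P_low − P_up = ½ρ(v_up² − v_low²).
ΔP = ½·1.107·(93.45² − 74.09²) = 1795 Pa.
Lift = ΔP · A = 1795 × 58.61 = 105200 N.

105.2 kN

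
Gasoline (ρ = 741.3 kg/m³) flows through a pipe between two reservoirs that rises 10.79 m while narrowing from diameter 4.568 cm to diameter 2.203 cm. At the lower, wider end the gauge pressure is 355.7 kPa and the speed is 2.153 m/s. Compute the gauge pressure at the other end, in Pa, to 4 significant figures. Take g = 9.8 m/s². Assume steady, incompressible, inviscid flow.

The volume flow rate is constant, so v₂ = (A₁/A₂)v₁ = (16.39/3.812)·2.153 = 9.257 m/s.
Energy conservation along the streamline gives P₂ = P₁ − ½ρ(v₂² − v₁²) − ρg(h₂ − h₁).
P₂ = 355700 + ½·741.3·(2.153² − 9.257²) − 741.3·9.8·(+10.79) = 355700 + (-30040) − (78390) = 247300 Pa.

P₂ = 247300 Pa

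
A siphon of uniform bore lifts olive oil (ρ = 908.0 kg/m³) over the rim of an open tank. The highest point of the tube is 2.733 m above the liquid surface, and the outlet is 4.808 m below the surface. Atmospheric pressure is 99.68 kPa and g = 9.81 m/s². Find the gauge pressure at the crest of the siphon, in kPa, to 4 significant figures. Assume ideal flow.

The outlet speed comes from Torricelli: v = √(2g·4.808) = 9.713 m/s.
Continuity keeps v the same throughout the tube; from surface to crest, P_atm + 0 = P_top + ½ρv² + ρg·h_top.
P_top = 99680 − ½·908.0·9.713² − 908.0·9.81·2.733 = 32510 Pa. So P_gauge = P_top − P_atm = -67170 Pa.

P_gauge ≈ -67.17 kPa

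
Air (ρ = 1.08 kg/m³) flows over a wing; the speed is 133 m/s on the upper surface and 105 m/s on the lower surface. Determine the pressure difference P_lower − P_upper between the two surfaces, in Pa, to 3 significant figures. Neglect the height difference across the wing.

The pressure is lower where the speed is higher: ΔP = ½ρ(v_up² − v_low²).
ΔP = ½·1.08·(133² − 105²) = 3600 Pa.

ΔP ≈ 3600 Pa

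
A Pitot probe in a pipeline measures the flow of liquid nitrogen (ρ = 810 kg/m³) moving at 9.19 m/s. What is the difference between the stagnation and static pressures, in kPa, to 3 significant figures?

The dynamic pressure equals the rise in static pressure at the stagnation point: ΔP = ½ρv².
ΔP = ½·810·9.19² = 34200 Pa.

ΔP ≈ 34.2 kPa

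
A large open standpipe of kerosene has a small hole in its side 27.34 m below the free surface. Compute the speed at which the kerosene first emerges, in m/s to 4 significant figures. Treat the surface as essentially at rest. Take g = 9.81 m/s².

v ≈ 23.16 m/s

Bernoulli from surface to hole (P equal, v_surface ≈ 0): v = √(2gh) = √(2×9.81×27.34) = 23.16 m/s.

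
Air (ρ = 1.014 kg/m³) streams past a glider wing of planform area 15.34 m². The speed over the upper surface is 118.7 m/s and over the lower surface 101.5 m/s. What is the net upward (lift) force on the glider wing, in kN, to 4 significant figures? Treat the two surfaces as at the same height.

F ≈ 29.46 kN

The faster flow above has the lower pressure; Bernoulli (same height) gives ΔP = ½ρ(v_up² − v_low²).
ΔP = ½·1.014·(118.7² − 101.5²) = 1920 Pa.
Lift = ΔP · A = 1920 × 15.34 = 29460 N.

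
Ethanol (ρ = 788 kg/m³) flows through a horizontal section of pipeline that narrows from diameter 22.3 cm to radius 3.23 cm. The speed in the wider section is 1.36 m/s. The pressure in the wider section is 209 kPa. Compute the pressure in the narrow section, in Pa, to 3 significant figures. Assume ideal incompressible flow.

The volume flow rate is constant, so v₂ = (A₁/A₂)v₁ = (391/32.8)·1.36 = 16.2 m/s.
Bernoulli (h₁ = h₂): P₁ − P₂ = ½ρ(v₂² − v₁²).
P₂ = P₁ − ½ρ(v₂² − v₁²) = 209000 − ½·788·(16.2² − 1.36²) = 209000 − 103000 = 106000 Pa.

P₂ ≈ 106000 Pa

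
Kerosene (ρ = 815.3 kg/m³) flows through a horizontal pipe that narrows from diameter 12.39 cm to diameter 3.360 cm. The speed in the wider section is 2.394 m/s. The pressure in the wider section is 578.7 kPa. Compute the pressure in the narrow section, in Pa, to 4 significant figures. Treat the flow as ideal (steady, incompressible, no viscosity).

Mass conservation (A₁v₁ = A₂v₂) gives v₂ = 2.394 × 120.6/8.867 = 32.55 m/s.
The pipe is horizontal, so Bernoulli reduces to P₁ + ½ρv₁² = P₂ + ½ρv₂².
P₂ = P₁ − ½ρ(v₂² − v₁²) = 578700 − ½·815.3·(32.55² − 2.394²) = 578700 − 429600 = 149100 Pa.

P₂ ≈ 149100 Pa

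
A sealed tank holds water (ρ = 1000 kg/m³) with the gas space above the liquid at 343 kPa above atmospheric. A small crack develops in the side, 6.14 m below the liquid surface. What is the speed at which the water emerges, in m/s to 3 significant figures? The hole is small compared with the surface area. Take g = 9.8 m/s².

v ≈ 28.4 m/s

Take point 1 at the surface (v₁ ≈ 0) and point 2 at the hole (at atmospheric pressure). Bernoulli: P₁ + ρg h = P_atm + ½ρv₂².
With P₁ − P_atm = 343000 Pa, v₂ = √(2gh + 2ΔP/ρ) = √(2·9.8·6.14 + 2·343000/1000) = 28.4 m/s.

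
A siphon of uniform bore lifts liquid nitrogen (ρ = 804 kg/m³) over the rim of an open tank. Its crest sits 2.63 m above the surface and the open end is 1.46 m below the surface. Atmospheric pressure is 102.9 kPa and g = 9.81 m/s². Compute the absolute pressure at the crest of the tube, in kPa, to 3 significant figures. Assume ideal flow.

Bernoulli surface→outlet gives ½v² = g·h_out, so v = √(2·9.81·1.46) = 5.35 m/s.
With constant cross-section the crest speed equals v; applying Bernoulli from the surface up to the crest, P_top = P_atm − ½ρv² − ρg·h_top.
P_top = 102900 − ½·804·5.35² − 804·9.81·2.63 = 70600 Pa.

P_top ≈ 70.6 kPa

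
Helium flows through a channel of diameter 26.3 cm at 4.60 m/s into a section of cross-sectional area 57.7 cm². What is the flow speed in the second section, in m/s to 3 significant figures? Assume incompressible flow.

v₂ ≈ 43.3 m/s

By continuity, v₂ = v₁·A₁/A₂ = 4.60·(543/57.7) = 43.3 m/s.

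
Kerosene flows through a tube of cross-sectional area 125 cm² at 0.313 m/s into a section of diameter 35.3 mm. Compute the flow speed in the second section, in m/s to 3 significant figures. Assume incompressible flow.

By continuity, v₂ = v₁·A₁/A₂ = 0.313·(125/9.79) = 4.00 m/s.

4.00 m/s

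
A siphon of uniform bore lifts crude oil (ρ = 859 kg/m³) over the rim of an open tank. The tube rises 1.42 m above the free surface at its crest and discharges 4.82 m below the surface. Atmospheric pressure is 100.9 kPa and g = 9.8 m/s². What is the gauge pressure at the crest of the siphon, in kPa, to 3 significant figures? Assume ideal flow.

From the surface to the outlet (both open to atmosphere, surface at rest): v = √(2g·h_out) = √(2·9.8·4.82) = 9.72 m/s.
Continuity keeps v the same throughout the tube; from surface to crest, P_atm + 0 = P_top + ½ρv² + ρg·h_top.
P_top = 100900 − ½·859·9.72² − 859·9.8·1.42 = 48400 Pa. So P_gauge = P_top − P_atm = -52500 Pa.

P_gauge = -52.5 kPa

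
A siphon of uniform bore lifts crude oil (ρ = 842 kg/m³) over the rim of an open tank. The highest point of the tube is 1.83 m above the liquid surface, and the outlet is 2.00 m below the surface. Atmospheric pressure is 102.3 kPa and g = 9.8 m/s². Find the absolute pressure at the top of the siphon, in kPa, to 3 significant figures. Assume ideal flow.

P_top ≈ 70.7 kPa

The outlet speed comes from Torricelli: v = √(2g·2.00) = 6.26 m/s.
With constant cross-section the crest speed equals v; applying Bernoulli from the surface up to the crest, P_top = P_atm − ½ρv² − ρg·h_top.
P_top = 102300 − ½·842·6.26² − 842·9.8·1.83 = 70700 Pa.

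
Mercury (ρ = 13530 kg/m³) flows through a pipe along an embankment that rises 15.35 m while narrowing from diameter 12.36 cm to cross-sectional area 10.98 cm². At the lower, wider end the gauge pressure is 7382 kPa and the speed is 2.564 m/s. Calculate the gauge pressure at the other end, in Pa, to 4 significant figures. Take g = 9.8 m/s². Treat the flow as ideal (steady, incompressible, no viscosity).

P₂ ≈ 80440 Pa

The volume flow rate is constant, so v₂ = (A₁/A₂)v₁ = (120.0/10.98)·2.564 = 28.02 m/s.
Bernoulli: P₁ + ½ρv₁² + ρg h₁ = P₂ + ½ρv₂² + ρg h₂, so P₂ = P₁ + ½ρ(v₁² − v₂²) − ρg(h₂ − h₁).
P₂ = 7382000 + ½·13530·(2.564² − 28.02²) − 13530·9.8·(+15.35) = 7382000 + (-5266000) − (2035000) = 80440 Pa.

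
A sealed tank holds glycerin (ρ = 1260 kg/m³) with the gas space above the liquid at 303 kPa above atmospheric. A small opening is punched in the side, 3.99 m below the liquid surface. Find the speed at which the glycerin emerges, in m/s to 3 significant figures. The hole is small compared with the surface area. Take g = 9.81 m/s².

v ≈ 23.6 m/s

Take point 1 at the surface (v₁ ≈ 0) and point 2 at the hole (at atmospheric pressure). Bernoulli: P₁ + ρg h = P_atm + ½ρv₂².
With P₁ − P_atm = 303000 Pa, v₂ = √(2gh + 2ΔP/ρ) = √(2·9.81·3.99 + 2·303000/1260) = 23.6 m/s.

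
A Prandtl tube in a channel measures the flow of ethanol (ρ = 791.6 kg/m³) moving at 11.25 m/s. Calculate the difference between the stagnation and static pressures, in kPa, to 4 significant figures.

ΔP = 50.09 kPa

At the stagnation point the flow is brought to rest, so Bernoulli gives P_stag − P_static = ½ρv².
ΔP = ½·791.6·11.25² = 50090 Pa.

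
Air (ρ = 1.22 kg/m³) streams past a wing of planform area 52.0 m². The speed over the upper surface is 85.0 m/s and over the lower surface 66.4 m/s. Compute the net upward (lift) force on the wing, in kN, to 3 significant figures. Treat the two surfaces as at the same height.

With equal heights on the two surfaces, Bernoulli gives P_lower − P_upper = ½ρ(v_upper² − v_lower²).
ΔP = ½·1.22·(85.0² − 66.4²) = 1720 Pa.
Lift = ΔP · A = 1720 × 52.0 = 89300 N.

F = 89.3 kN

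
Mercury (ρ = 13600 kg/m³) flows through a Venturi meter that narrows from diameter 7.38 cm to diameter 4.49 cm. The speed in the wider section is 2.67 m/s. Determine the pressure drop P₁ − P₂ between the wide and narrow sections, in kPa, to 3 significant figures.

ΔP = 305 kPa

By continuity, v₂ = v₁·A₁/A₂ = 2.67·(42.8/15.8) = 7.21 m/s.
Bernoulli (h₁ = h₂): P₁ − P₂ = ½ρ(v₂² − v₁²).
P₁ − P₂ = ½·13600·(7.21² − 2.67²) = ½·13600·44.9 = 305000 Pa.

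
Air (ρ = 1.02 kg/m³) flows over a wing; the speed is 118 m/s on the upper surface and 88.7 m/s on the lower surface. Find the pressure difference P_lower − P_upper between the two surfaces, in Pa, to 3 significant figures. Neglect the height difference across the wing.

ΔP = 3090 Pa

With negligible Δh, P + ½ρv² is constant, so P_low − P_up = ½ρ(v_up² − v_low²).
ΔP = ½·1.02·(118² − 88.7²) = 3090 Pa.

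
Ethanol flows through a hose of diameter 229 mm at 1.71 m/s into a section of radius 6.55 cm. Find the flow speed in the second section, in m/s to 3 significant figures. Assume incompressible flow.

Mass conservation (A₁v₁ = A₂v₂) gives v₂ = 1.71 × 412/135 = 5.23 m/s.

5.23 m/s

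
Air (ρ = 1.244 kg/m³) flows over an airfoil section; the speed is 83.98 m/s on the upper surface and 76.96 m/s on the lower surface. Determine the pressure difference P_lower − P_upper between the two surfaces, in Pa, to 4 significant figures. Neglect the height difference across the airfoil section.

The pressure is lower where the speed is higher: ΔP = ½ρ(v_up² − v_low²).
ΔP = ½·1.244·(83.98² − 76.96²) = 702.7 Pa.

ΔP = 702.7 Pa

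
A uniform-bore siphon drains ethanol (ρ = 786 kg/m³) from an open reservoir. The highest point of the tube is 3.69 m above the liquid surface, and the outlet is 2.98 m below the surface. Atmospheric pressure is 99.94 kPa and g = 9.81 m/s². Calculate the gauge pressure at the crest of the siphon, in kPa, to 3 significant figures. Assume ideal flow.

-51.4 kPa

From the surface to the outlet (both open to atmosphere, surface at rest): v = √(2g·h_out) = √(2·9.81·2.98) = 7.65 m/s.
The bore is uniform, so the speed at the crest is the same v. Bernoulli surface→crest: P_atm = P_top + ½ρv² + ρg·h_top.
P_top = 99940 − ½·786·7.65² − 786·9.81·3.69 = 48500 Pa. So P_gauge = P_top − P_atm = -51400 Pa.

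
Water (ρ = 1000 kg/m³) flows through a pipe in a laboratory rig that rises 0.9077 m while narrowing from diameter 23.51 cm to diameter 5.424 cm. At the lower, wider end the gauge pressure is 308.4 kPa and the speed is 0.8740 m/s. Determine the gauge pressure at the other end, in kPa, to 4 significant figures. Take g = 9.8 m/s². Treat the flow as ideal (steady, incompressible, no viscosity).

Continuity gives A₁v₁ = A₂v₂, so v₂ = (434.1 cm²)/(23.11 cm²) × 0.8740 m/s = 16.42 m/s.
Bernoulli: P₁ + ½ρv₁² + ρg h₁ = P₂ + ½ρv₂² + ρg h₂, so P₂ = P₁ + ½ρ(v₁² − v₂²) − ρg(h₂ − h₁).
P₂ = 308400 + ½·1000·(0.8740² − 16.42²) − 1000·9.8·(+0.9077) = 308400 + (-134400) − (8895) = 165100 Pa.

165.1 kPa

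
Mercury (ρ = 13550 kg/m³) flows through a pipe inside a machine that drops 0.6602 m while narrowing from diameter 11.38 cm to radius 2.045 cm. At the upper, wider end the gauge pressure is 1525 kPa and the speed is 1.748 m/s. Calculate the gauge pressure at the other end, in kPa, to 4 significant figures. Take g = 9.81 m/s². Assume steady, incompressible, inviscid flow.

The volume flow rate is constant, so v₂ = (A₁/A₂)v₁ = (101.7/13.14)·1.748 = 13.53 m/s.
Bernoulli: P₁ + ½ρv₁² + ρg h₁ = P₂ + ½ρv₂² + ρg h₂, so P₂ = P₁ + ½ρ(v₁² − v₂²) − ρg(h₂ − h₁).
P₂ = 1525000 + ½·13550·(1.748² − 13.53²) − 13550·9.81·(−0.6602) = 1525000 + (-1220000) − (-87760) = 392800 Pa.

P₂ ≈ 392.8 kPa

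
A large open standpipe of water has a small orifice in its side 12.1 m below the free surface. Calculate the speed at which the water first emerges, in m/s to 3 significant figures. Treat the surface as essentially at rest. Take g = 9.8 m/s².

With the surface at rest and both surface and jet at atmospheric pressure, Bernoulli gives ρg h = ½ρv², so v = √(2gh) = √(2·9.8·12.1) = 15.4 m/s.

v ≈ 15.4 m/s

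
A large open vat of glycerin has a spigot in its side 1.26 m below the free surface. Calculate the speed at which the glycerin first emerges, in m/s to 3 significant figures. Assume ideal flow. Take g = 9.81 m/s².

With the surface at rest and both surface and jet at atmospheric pressure, Bernoulli gives ρg h = ½ρv², so v = √(2gh) = √(2·9.81·1.26) = 4.97 m/s.

v = 4.97 m/s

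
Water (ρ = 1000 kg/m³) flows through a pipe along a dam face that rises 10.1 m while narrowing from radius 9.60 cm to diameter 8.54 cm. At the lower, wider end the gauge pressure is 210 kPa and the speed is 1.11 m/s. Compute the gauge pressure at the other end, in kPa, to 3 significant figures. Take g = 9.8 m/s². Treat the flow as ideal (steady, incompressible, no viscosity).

95.9 kPa

By continuity, v₂ = v₁·A₁/A₂ = 1.11·(290/57.3) = 5.61 m/s.
Applying Bernoulli between the two ends and solving for P₂: P₂ = P₁ + ½ρ(v₁² − v₂²) − ρgΔh.
P₂ = 210000 + ½·1000·(1.11² − 5.61²) − 1000·9.8·(+10.1) = 210000 + (-15100) − (99000) = 95900 Pa.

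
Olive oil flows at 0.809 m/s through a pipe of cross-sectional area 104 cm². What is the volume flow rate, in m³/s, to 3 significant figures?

Q = A·v = 0.0104 m² × 0.809 m/s = 0.00841 m³/s.

Q ≈ 0.00841 m³/s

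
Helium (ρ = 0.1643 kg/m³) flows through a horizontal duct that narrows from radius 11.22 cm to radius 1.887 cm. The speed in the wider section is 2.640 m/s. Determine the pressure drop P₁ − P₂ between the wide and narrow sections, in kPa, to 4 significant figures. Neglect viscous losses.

0.7151 kPa

By continuity, v₂ = v₁·A₁/A₂ = 2.640·(395.5/11.19) = 93.34 m/s.
Along the horizontal streamline, P + ½ρv² is constant.
P₁ − P₂ = ½·0.1643·(93.34² − 2.640²) = ½·0.1643·8705 = 715.1 Pa.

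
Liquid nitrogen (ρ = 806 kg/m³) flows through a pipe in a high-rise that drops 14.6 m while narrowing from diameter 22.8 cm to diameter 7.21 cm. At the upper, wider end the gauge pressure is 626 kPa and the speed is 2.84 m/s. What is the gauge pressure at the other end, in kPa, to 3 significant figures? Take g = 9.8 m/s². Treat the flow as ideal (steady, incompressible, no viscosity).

Continuity gives A₁v₁ = A₂v₂, so v₂ = (408 cm²)/(40.8 cm²) × 2.84 m/s = 28.4 m/s.
Energy conservation along the streamline gives P₂ = P₁ − ½ρ(v₂² − v₁²) − ρg(h₂ − h₁).
P₂ = 626000 + ½·806·(2.84² − 28.4²) − 806·9.8·(−14.6) = 626000 + (-322000) − (-115000) = 420000 Pa.

P₂ ≈ 420 kPa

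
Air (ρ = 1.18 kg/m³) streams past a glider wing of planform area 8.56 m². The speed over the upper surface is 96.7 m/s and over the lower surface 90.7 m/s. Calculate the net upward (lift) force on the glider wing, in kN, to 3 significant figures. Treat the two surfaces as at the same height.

The faster flow above has the lower pressure; Bernoulli (same height) gives ΔP = ½ρ(v_up² − v_low²).
ΔP = ½·1.18·(96.7² − 90.7²) = 663 Pa.
Lift = ΔP · A = 663 × 8.56 = 5680 N.

F = 5.68 kN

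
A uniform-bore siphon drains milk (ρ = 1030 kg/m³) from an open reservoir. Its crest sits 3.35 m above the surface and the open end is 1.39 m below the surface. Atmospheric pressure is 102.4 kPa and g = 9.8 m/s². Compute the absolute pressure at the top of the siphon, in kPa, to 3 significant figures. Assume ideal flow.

Bernoulli surface→outlet gives ½v² = g·h_out, so v = √(2·9.8·1.39) = 5.22 m/s.
The bore is uniform, so the speed at the crest is the same v. Bernoulli surface→crest: P_atm = P_top + ½ρv² + ρg·h_top.
P_top = 102400 − ½·1030·5.22² − 1030·9.8·3.35 = 54600 Pa.

P_top ≈ 54.6 kPa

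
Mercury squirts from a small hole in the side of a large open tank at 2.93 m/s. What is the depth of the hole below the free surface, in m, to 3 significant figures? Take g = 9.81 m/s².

Torricelli: v = √(2gh), so h = v²/(2g).
h = 2.93²/(2·9.81) = 8.58/19.62 = 0.438 m.

h ≈ 0.438 m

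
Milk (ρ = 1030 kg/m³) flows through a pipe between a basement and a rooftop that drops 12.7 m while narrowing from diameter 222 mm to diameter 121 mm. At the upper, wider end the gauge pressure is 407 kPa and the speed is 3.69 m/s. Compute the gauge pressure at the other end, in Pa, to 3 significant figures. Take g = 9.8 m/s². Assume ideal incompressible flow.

Mass conservation (A₁v₁ = A₂v₂) gives v₂ = 3.69 × 387/115 = 12.4 m/s.
Applying Bernoulli between the two ends and solving for P₂: P₂ = P₁ + ½ρ(v₁² − v₂²) − ρgΔh.
P₂ = 407000 + ½·1030·(3.69² − 12.4²) − 1030·9.8·(−12.7) = 407000 + (-72400) − (-128000) = 463000 Pa.

P₂ ≈ 463000 Pa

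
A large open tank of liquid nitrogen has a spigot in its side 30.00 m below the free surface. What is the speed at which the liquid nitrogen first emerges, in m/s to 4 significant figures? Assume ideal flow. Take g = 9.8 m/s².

v ≈ 24.25 m/s

With the surface at rest and both surface and jet at atmospheric pressure, Bernoulli gives ρg h = ½ρv², so v = √(2gh) = √(2·9.8·30.00) = 24.25 m/s.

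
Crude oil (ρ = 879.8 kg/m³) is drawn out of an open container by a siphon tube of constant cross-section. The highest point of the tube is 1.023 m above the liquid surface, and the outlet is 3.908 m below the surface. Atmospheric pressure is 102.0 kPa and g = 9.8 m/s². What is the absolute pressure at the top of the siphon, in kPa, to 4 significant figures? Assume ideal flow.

Bernoulli surface→outlet gives ½v² = g·h_out, so v = √(2·9.8·3.908) = 8.752 m/s.
Continuity keeps v the same throughout the tube; from surface to crest, P_atm + 0 = P_top + ½ρv² + ρg·h_top.
P_top = 102000 − ½·879.8·8.752² − 879.8·9.8·1.023 = 59480 Pa.

P_top = 59.48 kPa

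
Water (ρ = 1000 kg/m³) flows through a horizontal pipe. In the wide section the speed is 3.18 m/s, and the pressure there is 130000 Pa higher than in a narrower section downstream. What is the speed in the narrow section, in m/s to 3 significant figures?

16.4 m/s

Horizontal Bernoulli: P₁ + ½ρv₁² = P₂ + ½ρv₂², so v₂² = v₁² + 2(P₁ − P₂)/ρ.
v₂ = √(3.18² + 2·130000/1000) = √(10.1 + 260) = 16.4 m/s.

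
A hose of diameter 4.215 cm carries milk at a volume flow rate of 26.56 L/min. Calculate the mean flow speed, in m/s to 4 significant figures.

Q = 26.56 L/min = 0.0004427 m³/s.
v = Q/A = 0.0004427 / 0.001395 = 0.3172 m/s.

v ≈ 0.3172 m/s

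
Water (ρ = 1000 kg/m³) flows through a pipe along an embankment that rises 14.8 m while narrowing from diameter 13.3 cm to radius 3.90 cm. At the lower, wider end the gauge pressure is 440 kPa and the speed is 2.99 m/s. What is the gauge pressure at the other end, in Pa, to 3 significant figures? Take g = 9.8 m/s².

P₂ ≈ 262000 Pa

The volume flow rate is constant, so v₂ = (A₁/A₂)v₁ = (139/47.8)·2.99 = 8.69 m/s.
Bernoulli: P₁ + ½ρv₁² + ρg h₁ = P₂ + ½ρv₂² + ρg h₂, so P₂ = P₁ + ½ρ(v₁² − v₂²) − ρg(h₂ − h₁).
P₂ = 440000 + ½·1000·(2.99² − 8.69²) − 1000·9.8·(+14.8) = 440000 + (-33300) − (145000) = 262000 Pa.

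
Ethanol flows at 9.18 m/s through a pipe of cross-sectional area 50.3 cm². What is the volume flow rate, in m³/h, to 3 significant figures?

Q = A·v = 0.00503 m² × 9.18 m/s = 0.0462 m³/s.
Converting: 0.0462 m³/s × 3600 = 166 m³/h.

166 m³/h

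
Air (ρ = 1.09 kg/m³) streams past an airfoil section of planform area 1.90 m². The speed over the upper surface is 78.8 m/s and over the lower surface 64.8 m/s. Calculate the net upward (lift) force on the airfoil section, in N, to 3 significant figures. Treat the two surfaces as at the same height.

F = 2080 N

The faster flow above has the lower pressure; Bernoulli (same height) gives ΔP = ½ρ(v_up² − v_low²).
ΔP = ½·1.09·(78.8² − 64.8²) = 1100 Pa.
Lift = ΔP · A = 1100 × 1.90 = 2080 N.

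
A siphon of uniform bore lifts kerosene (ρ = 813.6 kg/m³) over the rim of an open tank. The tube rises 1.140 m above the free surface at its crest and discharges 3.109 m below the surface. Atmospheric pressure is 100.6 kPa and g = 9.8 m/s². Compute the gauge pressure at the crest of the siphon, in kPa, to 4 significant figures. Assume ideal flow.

Bernoulli surface→outlet gives ½v² = g·h_out, so v = √(2·9.8·3.109) = 7.806 m/s.
With constant cross-section the crest speed equals v; applying Bernoulli from the surface up to the crest, P_top = P_atm − ½ρv² − ρg·h_top.
P_top = 100600 − ½·813.6·7.806² − 813.6·9.8·1.140 = 66720 Pa. So P_gauge = P_top − P_atm = -33880 Pa.

P_gauge = -33.88 kPa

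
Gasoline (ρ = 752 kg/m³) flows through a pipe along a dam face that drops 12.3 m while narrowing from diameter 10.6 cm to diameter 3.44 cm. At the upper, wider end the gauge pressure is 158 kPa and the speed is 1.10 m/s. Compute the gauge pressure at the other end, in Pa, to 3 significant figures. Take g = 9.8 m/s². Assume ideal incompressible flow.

By continuity, v₂ = v₁·A₁/A₂ = 1.10·(88.2/9.29) = 10.4 m/s.
Applying Bernoulli between the two ends and solving for P₂: P₂ = P₁ + ½ρ(v₁² − v₂²) − ρgΔh.
P₂ = 158000 + ½·752·(1.10² − 10.4²) − 752·9.8·(−12.3) = 158000 + (-40600) − (-90600) = 208000 Pa.

208000 Pa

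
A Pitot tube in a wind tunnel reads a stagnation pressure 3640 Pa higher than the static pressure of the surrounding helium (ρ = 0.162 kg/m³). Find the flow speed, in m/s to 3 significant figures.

At the stagnation point the flow is brought to rest, so Bernoulli gives P_stag − P_static = ½ρv².
v = √(2ΔP/ρ) = √(2·3640/0.162) = 212 m/s.

212 m/s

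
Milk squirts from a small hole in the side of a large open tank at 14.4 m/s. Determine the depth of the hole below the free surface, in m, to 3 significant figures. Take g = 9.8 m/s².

h ≈ 10.6 m

Inverting v = √(2gh) gives h = v² / 2g.
h = 14.4²/(2·9.8) = 207/19.60 = 10.6 m.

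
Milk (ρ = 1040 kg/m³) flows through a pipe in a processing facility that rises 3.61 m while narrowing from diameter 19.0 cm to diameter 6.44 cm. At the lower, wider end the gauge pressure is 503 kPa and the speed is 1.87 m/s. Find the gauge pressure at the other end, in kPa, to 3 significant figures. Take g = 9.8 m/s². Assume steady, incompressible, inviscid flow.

Mass conservation (A₁v₁ = A₂v₂) gives v₂ = 1.87 × 284/32.6 = 16.3 m/s.
Energy conservation along the streamline gives P₂ = P₁ − ½ρ(v₂² − v₁²) − ρg(h₂ − h₁).
P₂ = 503000 + ½·1040·(1.87² − 16.3²) − 1040·9.8·(+3.61) = 503000 + (-136000) − (36800) = 330000 Pa.

330 kPa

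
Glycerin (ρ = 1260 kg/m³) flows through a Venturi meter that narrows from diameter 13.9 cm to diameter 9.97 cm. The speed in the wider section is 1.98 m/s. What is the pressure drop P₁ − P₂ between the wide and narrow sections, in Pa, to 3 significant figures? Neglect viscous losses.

ΔP ≈ 6860 Pa

Mass conservation (A₁v₁ = A₂v₂) gives v₂ = 1.98 × 152/78.1 = 3.85 m/s.
Along the horizontal streamline, P + ½ρv² is constant.
P₁ − P₂ = ½·1260·(3.85² − 1.98²) = ½·1260·10.9 = 6860 Pa.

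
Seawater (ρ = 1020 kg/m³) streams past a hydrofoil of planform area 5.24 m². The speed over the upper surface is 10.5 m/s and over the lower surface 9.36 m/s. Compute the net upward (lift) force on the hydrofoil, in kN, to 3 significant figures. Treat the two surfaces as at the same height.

With equal heights on the two surfaces, Bernoulli gives P_lower − P_upper = ½ρ(v_upper² − v_lower²).
ΔP = ½·1020·(10.5² − 9.36²) = 11500 Pa.
Lift = ΔP · A = 11500 × 5.24 = 60500 N.

F = 60.5 kN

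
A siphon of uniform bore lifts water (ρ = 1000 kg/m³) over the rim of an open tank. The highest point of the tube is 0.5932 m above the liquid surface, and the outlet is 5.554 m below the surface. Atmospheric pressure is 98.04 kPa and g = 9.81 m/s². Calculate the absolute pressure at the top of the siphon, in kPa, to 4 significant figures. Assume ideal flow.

P_top = 37.74 kPa

The outlet speed comes from Torricelli: v = √(2g·5.554) = 10.44 m/s.
With constant cross-section the crest speed equals v; applying Bernoulli from the surface up to the crest, P_top = P_atm − ½ρv² − ρg·h_top.
P_top = 98040 − ½·1000·10.44² − 1000·9.81·0.5932 = 37740 Pa.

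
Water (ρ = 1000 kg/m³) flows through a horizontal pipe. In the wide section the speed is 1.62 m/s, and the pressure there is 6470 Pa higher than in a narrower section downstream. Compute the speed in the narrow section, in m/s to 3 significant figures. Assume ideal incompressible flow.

Along the level pipe P + ½ρv² is conserved, hence v₂² = v₁² + 2(P₁ − P₂)/ρ.
v₂ = √(1.62² + 2·6470/1000) = √(2.62 + 12.9) = 3.95 m/s.

3.95 m/s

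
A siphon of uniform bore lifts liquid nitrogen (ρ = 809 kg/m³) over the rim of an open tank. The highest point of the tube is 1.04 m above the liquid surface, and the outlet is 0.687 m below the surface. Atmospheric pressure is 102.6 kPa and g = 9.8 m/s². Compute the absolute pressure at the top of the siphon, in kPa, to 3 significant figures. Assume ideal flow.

Bernoulli surface→outlet gives ½v² = g·h_out, so v = √(2·9.8·0.687) = 3.67 m/s.
With constant cross-section the crest speed equals v; applying Bernoulli from the surface up to the crest, P_top = P_atm − ½ρv² − ρg·h_top.
P_top = 102600 − ½·809·3.67² − 809·9.8·1.04 = 88900 Pa.

P_top = 88.9 kPa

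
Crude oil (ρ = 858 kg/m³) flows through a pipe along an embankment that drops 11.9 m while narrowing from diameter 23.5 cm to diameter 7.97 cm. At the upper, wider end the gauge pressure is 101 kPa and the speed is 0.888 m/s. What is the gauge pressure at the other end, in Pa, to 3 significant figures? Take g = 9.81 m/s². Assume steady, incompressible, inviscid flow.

P₂ = 176000 Pa

Continuity gives A₁v₁ = A₂v₂, so v₂ = (434 cm²)/(49.9 cm²) × 0.888 m/s = 7.72 m/s.
Applying Bernoulli between the two ends and solving for P₂: P₂ = P₁ + ½ρ(v₁² − v₂²) − ρgΔh.
P₂ = 101000 + ½·858·(0.888² − 7.72²) − 858·9.81·(−11.9) = 101000 + (-25200) − (-100000) = 176000 Pa.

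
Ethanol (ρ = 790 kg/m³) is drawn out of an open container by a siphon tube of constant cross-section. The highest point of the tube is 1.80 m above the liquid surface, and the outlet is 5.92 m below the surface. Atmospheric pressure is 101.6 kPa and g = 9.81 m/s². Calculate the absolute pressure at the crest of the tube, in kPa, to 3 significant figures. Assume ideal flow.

Bernoulli surface→outlet gives ½v² = g·h_out, so v = √(2·9.81·5.92) = 10.8 m/s.
Continuity keeps v the same throughout the tube; from surface to crest, P_atm + 0 = P_top + ½ρv² + ρg·h_top.
P_top = 101600 − ½·790·10.8² − 790·9.81·1.80 = 41800 Pa.

P_top ≈ 41.8 kPa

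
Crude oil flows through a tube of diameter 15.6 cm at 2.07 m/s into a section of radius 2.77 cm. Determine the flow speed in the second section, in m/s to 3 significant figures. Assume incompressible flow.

v₂ ≈ 16.4 m/s

By continuity, v₂ = v₁·A₁/A₂ = 2.07·(191/24.1) = 16.4 m/s.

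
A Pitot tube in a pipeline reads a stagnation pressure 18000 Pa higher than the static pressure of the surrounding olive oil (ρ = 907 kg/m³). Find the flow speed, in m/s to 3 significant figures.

v ≈ 6.30 m/s

The dynamic pressure equals the rise in static pressure at the stagnation point: ΔP = ½ρv².
v = √(2ΔP/ρ) = √(2·18000/907) = 6.30 m/s.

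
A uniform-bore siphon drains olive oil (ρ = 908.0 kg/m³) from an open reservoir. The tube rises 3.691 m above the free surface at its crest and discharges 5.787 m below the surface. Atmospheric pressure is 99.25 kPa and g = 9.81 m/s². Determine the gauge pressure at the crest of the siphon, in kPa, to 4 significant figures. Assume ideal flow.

Bernoulli surface→outlet gives ½v² = g·h_out, so v = √(2·9.81·5.787) = 10.66 m/s.
The bore is uniform, so the speed at the crest is the same v. Bernoulli surface→crest: P_atm = P_top + ½ρv² + ρg·h_top.
P_top = 99250 − ½·908.0·10.66² − 908.0·9.81·3.691 = 14820 Pa. So P_gauge = P_top − P_atm = -84430 Pa.

P_gauge ≈ -84.43 kPa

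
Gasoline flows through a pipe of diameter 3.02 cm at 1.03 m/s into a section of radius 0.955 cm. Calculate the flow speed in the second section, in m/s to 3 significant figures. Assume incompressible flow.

v₂ = 2.58 m/s

By continuity, v₂ = v₁·A₁/A₂ = 1.03·(7.16/2.87) = 2.58 m/s.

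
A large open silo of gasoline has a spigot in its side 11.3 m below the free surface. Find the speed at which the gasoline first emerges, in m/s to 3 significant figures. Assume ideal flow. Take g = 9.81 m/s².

v ≈ 14.9 m/s

The surface is effectively still and both ends are open, so ½v² = gh and v = √(2·9.81·11.3) = 14.9 m/s.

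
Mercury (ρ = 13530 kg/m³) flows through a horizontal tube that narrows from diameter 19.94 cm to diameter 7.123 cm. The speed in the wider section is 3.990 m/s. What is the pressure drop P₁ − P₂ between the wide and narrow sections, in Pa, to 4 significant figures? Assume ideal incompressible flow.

ΔP = 6506000 Pa

By continuity, v₂ = v₁·A₁/A₂ = 3.990·(312.3/39.85) = 31.27 m/s.
The pipe is horizontal, so Bernoulli reduces to P₁ + ½ρv₁² = P₂ + ½ρv₂².
P₁ − P₂ = ½·13530·(31.27² − 3.990²) = ½·13530·961.8 = 6506000 Pa.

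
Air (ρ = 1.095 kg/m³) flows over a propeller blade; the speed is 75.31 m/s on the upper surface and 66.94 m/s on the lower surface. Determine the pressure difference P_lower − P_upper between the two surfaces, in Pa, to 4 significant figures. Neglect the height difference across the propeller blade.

Bernoulli (same height): P_lower − P_upper = ½ρ(v_upper² − v_lower²).
ΔP = ½·1.095·(75.31² − 66.94²) = 651.9 Pa.

ΔP = 651.9 Pa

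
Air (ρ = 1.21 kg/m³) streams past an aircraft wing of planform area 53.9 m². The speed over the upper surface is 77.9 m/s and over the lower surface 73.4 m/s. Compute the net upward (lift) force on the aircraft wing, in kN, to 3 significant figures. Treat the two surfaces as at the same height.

F = 22.2 kN

The faster flow above has the lower pressure; Bernoulli (same height) gives ΔP = ½ρ(v_up² − v_low²).
ΔP = ½·1.21·(77.9² − 73.4²) = 412 Pa.
Lift = ΔP · A = 412 × 53.9 = 22200 N.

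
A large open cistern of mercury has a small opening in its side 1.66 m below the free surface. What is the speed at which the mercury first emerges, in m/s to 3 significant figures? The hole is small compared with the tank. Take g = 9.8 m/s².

v ≈ 5.70 m/s

Bernoulli from surface to hole (P equal, v_surface ≈ 0): v = √(2gh) = √(2×9.8×1.66) = 5.70 m/s.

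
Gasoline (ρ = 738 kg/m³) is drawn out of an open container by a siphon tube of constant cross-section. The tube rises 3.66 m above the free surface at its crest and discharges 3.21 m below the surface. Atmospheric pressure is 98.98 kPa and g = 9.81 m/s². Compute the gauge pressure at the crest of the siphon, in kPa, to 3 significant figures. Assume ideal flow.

From the surface to the outlet (both open to atmosphere, surface at rest): v = √(2g·h_out) = √(2·9.81·3.21) = 7.94 m/s.
Continuity keeps v the same throughout the tube; from surface to crest, P_atm + 0 = P_top + ½ρv² + ρg·h_top.
P_top = 98980 − ½·738·7.94² − 738·9.81·3.66 = 49200 Pa. So P_gauge = P_top − P_atm = -49700 Pa.

P_gauge = -49.7 kPa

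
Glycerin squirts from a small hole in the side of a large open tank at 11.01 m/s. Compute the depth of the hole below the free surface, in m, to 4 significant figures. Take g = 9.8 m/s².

Inverting v = √(2gh) gives h = v² / 2g.
h = 11.01²/(2·9.8) = 121.2/19.60 = 6.185 m.

h ≈ 6.185 m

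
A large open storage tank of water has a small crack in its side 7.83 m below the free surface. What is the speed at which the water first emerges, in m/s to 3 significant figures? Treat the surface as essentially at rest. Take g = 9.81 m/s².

v ≈ 12.4 m/s

The surface is effectively still and both ends are open, so ½v² = gh and v = √(2·9.81·7.83) = 12.4 m/s.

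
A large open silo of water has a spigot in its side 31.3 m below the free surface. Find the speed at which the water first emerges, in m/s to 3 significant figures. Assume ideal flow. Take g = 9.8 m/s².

v = 24.8 m/s

The surface is effectively still and both ends are open, so ½v² = gh and v = √(2·9.8·31.3) = 24.8 m/s.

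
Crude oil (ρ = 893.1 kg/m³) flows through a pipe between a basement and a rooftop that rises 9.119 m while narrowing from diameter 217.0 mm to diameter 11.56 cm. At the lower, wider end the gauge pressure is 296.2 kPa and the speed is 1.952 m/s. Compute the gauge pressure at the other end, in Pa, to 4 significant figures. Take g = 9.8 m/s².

Mass conservation (A₁v₁ = A₂v₂) gives v₂ = 1.952 × 369.8/105.0 = 6.878 m/s.
Energy conservation along the streamline gives P₂ = P₁ − ½ρ(v₂² − v₁²) − ρg(h₂ − h₁).
P₂ = 296200 + ½·893.1·(1.952² − 6.878²) − 893.1·9.8·(+9.119) = 296200 + (-19430) − (79810) = 197000 Pa.

P₂ ≈ 197000 Pa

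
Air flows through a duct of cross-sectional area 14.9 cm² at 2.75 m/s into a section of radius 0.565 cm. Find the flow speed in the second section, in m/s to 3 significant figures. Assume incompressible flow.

v₂ ≈ 40.9 m/s

Continuity gives A₁v₁ = A₂v₂, so v₂ = (14.9 cm²)/(1.00 cm²) × 2.75 m/s = 40.9 m/s.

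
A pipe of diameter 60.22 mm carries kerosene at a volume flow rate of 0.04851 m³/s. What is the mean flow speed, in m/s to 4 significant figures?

v ≈ 17.03 m/s

Q = 0.04851 m³/s = 0.04851 m³/s.
v = Q/A = 0.04851 / 0.002848 = 17.03 m/s.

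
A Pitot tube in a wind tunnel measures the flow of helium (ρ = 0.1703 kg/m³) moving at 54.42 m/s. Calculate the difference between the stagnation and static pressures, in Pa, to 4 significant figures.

ΔP ≈ 252.2 Pa

The dynamic pressure equals the rise in static pressure at the stagnation point: ΔP = ½ρv².
ΔP = ½·0.1703·54.42² = 252.2 Pa.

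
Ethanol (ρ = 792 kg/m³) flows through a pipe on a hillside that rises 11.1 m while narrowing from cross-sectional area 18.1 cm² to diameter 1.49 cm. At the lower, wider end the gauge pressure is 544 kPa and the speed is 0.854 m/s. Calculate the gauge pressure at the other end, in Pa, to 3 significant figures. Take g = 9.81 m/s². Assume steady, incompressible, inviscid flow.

By continuity, v₂ = v₁·A₁/A₂ = 0.854·(18.1/1.74) = 8.86 m/s.
Bernoulli: P₁ + ½ρv₁² + ρg h₁ = P₂ + ½ρv₂² + ρg h₂, so P₂ = P₁ + ½ρ(v₁² − v₂²) − ρg(h₂ − h₁).
P₂ = 544000 + ½·792·(0.854² − 8.86²) − 792·9.81·(+11.1) = 544000 + (-30800) − (86200) = 427000 Pa.

P₂ ≈ 427000 Pa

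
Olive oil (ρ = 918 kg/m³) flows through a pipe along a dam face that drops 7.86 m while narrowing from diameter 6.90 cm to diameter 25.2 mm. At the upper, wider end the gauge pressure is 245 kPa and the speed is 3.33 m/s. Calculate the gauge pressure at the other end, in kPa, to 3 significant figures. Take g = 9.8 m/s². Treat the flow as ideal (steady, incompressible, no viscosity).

By continuity, v₂ = v₁·A₁/A₂ = 3.33·(37.4/4.99) = 25.0 m/s.
Energy conservation along the streamline gives P₂ = P₁ − ½ρ(v₂² − v₁²) − ρg(h₂ − h₁).
P₂ = 245000 + ½·918·(3.33² − 25.0²) − 918·9.8·(−7.86) = 245000 + (-281000) − (-70700) = 34700 Pa.

P₂ ≈ 34.7 kPa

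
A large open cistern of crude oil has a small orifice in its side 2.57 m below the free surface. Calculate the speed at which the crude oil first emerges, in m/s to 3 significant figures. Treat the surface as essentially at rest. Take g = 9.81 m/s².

v ≈ 7.10 m/s

With the surface at rest and both surface and jet at atmospheric pressure, Bernoulli gives ρg h = ½ρv², so v = √(2gh) = √(2·9.81·2.57) = 7.10 m/s.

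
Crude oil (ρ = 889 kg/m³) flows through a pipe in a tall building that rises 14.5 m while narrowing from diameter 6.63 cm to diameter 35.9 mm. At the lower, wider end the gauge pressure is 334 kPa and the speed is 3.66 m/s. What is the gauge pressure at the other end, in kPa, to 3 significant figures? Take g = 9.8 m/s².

P₂ ≈ 144 kPa

The volume flow rate is constant, so v₂ = (A₁/A₂)v₁ = (34.5/10.1)·3.66 = 12.5 m/s.
Bernoulli: P₁ + ½ρv₁² + ρg h₁ = P₂ + ½ρv₂² + ρg h₂, so P₂ = P₁ + ½ρ(v₁² − v₂²) − ρg(h₂ − h₁).
P₂ = 334000 + ½·889·(3.66² − 12.5²) − 889·9.8·(+14.5) = 334000 + (-63300) − (126000) = 144000 Pa.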